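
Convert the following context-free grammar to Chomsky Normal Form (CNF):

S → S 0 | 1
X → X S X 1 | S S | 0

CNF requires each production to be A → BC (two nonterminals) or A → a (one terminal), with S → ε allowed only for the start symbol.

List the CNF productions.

T0 → 0; S → 1; T1 → 1; X → 0; S → S T0; X → X X0; X0 → S X1; X1 → X T1; X → S S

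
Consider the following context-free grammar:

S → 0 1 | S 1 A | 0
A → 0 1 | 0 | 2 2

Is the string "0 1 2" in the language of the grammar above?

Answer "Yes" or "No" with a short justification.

No - no valid derivation exists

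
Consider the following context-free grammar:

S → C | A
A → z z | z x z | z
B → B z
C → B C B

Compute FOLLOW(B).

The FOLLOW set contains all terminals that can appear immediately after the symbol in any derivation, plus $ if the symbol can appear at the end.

We compute FOLLOW(B) using the standard algorithm.
FOLLOW(S) starts with {$}.
FIRST(A) = {z}
FIRST(B) = {}
FIRST(C) = {}
FIRST(S) = {z}
FOLLOW(A) = {$}
FOLLOW(B) = {$, z}
FOLLOW(C) = {$}
FOLLOW(S) = {$}
Therefore, FOLLOW(B) = {$, z}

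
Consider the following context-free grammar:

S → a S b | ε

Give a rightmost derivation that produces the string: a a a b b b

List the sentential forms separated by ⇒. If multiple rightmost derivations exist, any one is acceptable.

S ⇒ a S b ⇒ a a S b b ⇒ a a a S b b b ⇒ a a a b b b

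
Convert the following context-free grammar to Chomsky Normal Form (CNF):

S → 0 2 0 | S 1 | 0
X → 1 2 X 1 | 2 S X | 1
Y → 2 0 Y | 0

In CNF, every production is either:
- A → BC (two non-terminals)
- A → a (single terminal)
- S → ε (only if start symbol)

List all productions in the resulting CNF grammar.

T0 → 0; T2 → 2; T1 → 1; S → 0; X → 1; Y → 0; S → T0 X0; X0 → T2 T0; S → S T1; X → T1 X1; X1 → T2 X2; X2 → X T1; X → T2 X3; X3 → S X; Y → T2 X4; X4 → T0 Y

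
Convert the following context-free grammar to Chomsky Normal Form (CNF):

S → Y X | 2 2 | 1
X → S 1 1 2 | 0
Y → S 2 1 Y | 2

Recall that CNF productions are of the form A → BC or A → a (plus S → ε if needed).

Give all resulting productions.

T2 → 2; S → 1; T1 → 1; X → 0; Y → 2; S → Y X; S → T2 T2; X → S X0; X0 → T1 X1; X1 → T1 T2; Y → S X2; X2 → T2 X3; X3 → T1 Y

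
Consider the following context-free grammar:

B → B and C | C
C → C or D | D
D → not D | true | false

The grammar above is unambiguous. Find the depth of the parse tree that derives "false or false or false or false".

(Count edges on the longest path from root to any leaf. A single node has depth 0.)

6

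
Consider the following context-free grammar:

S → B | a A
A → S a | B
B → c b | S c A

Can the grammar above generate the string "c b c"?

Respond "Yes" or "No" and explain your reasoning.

No - no valid derivation exists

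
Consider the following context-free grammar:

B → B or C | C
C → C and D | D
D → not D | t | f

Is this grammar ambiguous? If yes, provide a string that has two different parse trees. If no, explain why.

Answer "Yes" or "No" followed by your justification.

No - the grammar is unambiguous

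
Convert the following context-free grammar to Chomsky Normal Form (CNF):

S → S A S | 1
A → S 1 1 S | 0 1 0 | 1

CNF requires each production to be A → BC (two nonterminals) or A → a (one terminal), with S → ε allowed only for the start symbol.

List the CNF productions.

S → 1; T1 → 1; T0 → 0; A → 1; S → S X0; X0 → A S; A → S X1; X1 → T1 X2; X2 → T1 S; A → T0 X3; X3 → T1 T0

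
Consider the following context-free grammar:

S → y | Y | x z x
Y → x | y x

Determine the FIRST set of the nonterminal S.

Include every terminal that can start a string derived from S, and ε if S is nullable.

We compute FIRST(S) using the standard algorithm.
FIRST(S) = {x, y}
FIRST(Y) = {x, y}
Therefore, FIRST(S) = {x, y}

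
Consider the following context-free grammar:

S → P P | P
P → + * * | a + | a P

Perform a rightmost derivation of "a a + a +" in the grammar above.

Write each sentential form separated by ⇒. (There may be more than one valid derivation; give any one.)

S ⇒ P P ⇒ P a + ⇒ a P a + ⇒ a a + a +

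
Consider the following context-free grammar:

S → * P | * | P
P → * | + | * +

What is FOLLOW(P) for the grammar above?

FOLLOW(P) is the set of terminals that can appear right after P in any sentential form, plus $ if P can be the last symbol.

We compute FOLLOW(P) using the standard algorithm.
FOLLOW(S) starts with {$}.
FIRST(P) = {*, +}
FIRST(S) = {*, +}
FOLLOW(P) = {$}
FOLLOW(S) = {$}
Therefore, FOLLOW(P) = {$}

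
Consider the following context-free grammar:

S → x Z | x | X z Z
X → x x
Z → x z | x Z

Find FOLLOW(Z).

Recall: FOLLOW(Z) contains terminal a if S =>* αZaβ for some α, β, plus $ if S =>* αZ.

We compute FOLLOW(Z) using the standard algorithm.
FOLLOW(S) starts with {$}.
FIRST(S) = {x}
FIRST(X) = {x}
FIRST(Z) = {x}
FOLLOW(S) = {$}
FOLLOW(X) = {z}
FOLLOW(Z) = {$}
Therefore, FOLLOW(Z) = {$}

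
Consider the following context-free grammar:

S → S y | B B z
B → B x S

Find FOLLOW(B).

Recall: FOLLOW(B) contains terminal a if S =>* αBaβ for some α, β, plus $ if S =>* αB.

We compute FOLLOW(B) using the standard algorithm.
FOLLOW(S) starts with {$}.
FIRST(B) = {}
FIRST(S) = {}
FOLLOW(B) = {x, z}
FOLLOW(S) = {$, x, y, z}
Therefore, FOLLOW(B) = {x, z}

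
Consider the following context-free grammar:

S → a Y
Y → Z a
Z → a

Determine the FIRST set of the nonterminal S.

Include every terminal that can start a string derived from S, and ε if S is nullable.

We compute FIRST(S) using the standard algorithm.
FIRST(S) = {a}
FIRST(Y) = {a}
FIRST(Z) = {a}
Therefore, FIRST(S) = {a}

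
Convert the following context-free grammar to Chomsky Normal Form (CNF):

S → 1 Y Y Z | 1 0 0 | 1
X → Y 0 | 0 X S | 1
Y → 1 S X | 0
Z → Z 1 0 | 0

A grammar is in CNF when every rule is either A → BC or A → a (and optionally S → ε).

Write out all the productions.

T1 → 1; T0 → 0; S → 1; X → 1; Y → 0; Z → 0; S → T1 X0; X0 → Y X1; X1 → Y Z; S → T1 X2; X2 → T0 T0; X → Y T0; X → T0 X3; X3 → X S; Y → T1 X4; X4 → S X; Z → Z X5; X5 → T1 T0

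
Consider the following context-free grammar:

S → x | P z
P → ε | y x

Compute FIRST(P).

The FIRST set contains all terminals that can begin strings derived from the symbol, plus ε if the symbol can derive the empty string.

We compute FIRST(P) using the standard algorithm.
FIRST(P) = {y, ε}
FIRST(S) = {x, y, z}
Therefore, FIRST(P) = {y, ε}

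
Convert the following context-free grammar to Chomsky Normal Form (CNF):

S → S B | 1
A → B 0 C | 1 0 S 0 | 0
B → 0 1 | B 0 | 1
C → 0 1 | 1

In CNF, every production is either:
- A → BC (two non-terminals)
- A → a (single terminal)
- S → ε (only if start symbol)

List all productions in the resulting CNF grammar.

S → 1; T0 → 0; T1 → 1; A → 0; B → 1; C → 1; S → S B; A → B X0; X0 → T0 C; A → T1 X1; X1 → T0 X2; X2 → S T0; B → T0 T1; B → B T0; C → T0 T1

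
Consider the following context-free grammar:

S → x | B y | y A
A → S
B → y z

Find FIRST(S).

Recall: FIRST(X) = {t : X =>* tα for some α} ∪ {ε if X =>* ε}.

We compute FIRST(S) using the standard algorithm.
FIRST(A) = {x, y}
FIRST(B) = {y}
FIRST(S) = {x, y}
Therefore, FIRST(S) = {x, y}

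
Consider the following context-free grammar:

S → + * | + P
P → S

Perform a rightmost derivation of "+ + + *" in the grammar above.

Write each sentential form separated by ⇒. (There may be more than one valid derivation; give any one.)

S ⇒ + P ⇒ + S ⇒ + + P ⇒ + + S ⇒ + + + *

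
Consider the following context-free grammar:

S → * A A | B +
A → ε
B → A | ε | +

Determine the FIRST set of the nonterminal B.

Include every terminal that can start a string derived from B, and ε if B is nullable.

We compute FIRST(B) using the standard algorithm.
FIRST(A) = {ε}
FIRST(B) = {+, ε}
FIRST(S) = {*, +}
Therefore, FIRST(B) = {+, ε}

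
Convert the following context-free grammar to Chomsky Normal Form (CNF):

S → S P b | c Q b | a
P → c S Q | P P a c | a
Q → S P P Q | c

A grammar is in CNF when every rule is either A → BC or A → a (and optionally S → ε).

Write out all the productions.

TB → b; TC → c; S → a; TA → a; P → a; Q → c; S → S X0; X0 → P TB; S → TC X1; X1 → Q TB; P → TC X2; X2 → S Q; P → P X3; X3 → P X4; X4 → TA TC; Q → S X5; X5 → P X6; X6 → P Q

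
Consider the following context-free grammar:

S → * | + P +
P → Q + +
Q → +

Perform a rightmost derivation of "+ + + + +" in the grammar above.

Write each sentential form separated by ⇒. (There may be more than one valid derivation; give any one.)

S ⇒ + P + ⇒ + Q + + + ⇒ + + + + +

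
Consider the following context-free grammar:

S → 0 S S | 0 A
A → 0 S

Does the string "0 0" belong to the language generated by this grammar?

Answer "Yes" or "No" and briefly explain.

No - no valid derivation exists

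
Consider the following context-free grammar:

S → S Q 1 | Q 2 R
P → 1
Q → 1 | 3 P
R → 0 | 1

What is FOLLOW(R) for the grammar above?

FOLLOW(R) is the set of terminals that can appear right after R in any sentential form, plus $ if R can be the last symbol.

We compute FOLLOW(R) using the standard algorithm.
FOLLOW(S) starts with {$}.
FIRST(P) = {1}
FIRST(Q) = {1, 3}
FIRST(R) = {0, 1}
FIRST(S) = {1, 3}
FOLLOW(P) = {1, 2}
FOLLOW(Q) = {1, 2}
FOLLOW(R) = {$, 1, 3}
FOLLOW(S) = {$, 1, 3}
Therefore, FOLLOW(R) = {$, 1, 3}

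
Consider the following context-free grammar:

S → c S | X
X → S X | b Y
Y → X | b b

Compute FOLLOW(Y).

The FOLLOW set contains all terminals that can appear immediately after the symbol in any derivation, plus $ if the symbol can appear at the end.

We compute FOLLOW(Y) using the standard algorithm.
FOLLOW(S) starts with {$}.
FIRST(S) = {b, c}
FIRST(X) = {b, c}
FIRST(Y) = {b, c}
FOLLOW(S) = {$, b, c}
FOLLOW(X) = {$, b, c}
FOLLOW(Y) = {$, b, c}
Therefore, FOLLOW(Y) = {$, b, c}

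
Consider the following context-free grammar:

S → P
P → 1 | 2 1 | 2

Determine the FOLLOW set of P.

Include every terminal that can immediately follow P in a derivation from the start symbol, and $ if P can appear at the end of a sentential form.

We compute FOLLOW(P) using the standard algorithm.
FOLLOW(S) starts with {$}.
FIRST(P) = {1, 2}
FIRST(S) = {1, 2}
FOLLOW(P) = {$}
FOLLOW(S) = {$}
Therefore, FOLLOW(P) = {$}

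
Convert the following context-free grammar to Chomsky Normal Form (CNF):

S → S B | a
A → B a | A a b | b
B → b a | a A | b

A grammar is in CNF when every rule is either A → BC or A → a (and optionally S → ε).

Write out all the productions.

S → a; TA → a; TB → b; A → b; B → b; S → S B; A → B TA; A → A X0; X0 → TA TB; B → TB TA; B → TA A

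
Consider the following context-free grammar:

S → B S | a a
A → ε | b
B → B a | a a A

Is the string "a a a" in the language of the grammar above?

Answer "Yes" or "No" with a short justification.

No - no valid derivation exists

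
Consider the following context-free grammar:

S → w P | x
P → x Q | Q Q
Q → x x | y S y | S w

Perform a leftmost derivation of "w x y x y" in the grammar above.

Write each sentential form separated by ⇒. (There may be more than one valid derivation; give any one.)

S ⇒ w P ⇒ w x Q ⇒ w x y S y ⇒ w x y x y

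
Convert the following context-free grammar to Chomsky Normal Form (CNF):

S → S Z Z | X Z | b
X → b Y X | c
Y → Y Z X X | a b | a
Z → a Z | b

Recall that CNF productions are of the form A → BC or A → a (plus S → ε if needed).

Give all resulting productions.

S → b; TB → b; X → c; TA → a; Y → a; Z → b; S → S X0; X0 → Z Z; S → X Z; X → TB X1; X1 → Y X; Y → Y X2; X2 → Z X3; X3 → X X; Y → TA TB; Z → TA Z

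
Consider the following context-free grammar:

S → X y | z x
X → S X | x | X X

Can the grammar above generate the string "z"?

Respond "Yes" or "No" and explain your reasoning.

No - no valid derivation exists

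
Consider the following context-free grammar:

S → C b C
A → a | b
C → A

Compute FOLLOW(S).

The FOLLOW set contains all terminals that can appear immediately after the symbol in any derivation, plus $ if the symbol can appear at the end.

We compute FOLLOW(S) using the standard algorithm.
FOLLOW(S) starts with {$}.
FIRST(A) = {a, b}
FIRST(C) = {a, b}
FIRST(S) = {a, b}
FOLLOW(A) = {$, b}
FOLLOW(C) = {$, b}
FOLLOW(S) = {$}
Therefore, FOLLOW(S) = {$}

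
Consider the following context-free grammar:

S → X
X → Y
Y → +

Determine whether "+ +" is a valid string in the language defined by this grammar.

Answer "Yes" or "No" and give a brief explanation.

No - no valid derivation exists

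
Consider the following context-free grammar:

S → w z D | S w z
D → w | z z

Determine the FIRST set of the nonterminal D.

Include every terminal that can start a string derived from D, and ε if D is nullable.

We compute FIRST(D) using the standard algorithm.
FIRST(D) = {w, z}
FIRST(S) = {w}
Therefore, FIRST(D) = {w, z}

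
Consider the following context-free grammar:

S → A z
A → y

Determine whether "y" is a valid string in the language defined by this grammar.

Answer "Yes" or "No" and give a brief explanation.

No - no valid derivation exists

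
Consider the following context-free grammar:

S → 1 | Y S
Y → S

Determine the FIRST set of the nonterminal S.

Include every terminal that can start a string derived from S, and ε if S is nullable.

We compute FIRST(S) using the standard algorithm.
FIRST(S) = {1}
FIRST(Y) = {1}
Therefore, FIRST(S) = {1}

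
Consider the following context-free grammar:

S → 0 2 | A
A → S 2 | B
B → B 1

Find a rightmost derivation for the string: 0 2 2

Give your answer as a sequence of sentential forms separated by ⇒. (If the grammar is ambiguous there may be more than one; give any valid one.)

S ⇒ A ⇒ S 2 ⇒ 0 2 2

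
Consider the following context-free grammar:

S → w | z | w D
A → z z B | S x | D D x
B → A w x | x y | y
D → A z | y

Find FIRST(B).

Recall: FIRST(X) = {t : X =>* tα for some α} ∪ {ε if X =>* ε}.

We compute FIRST(B) using the standard algorithm.
FIRST(A) = {w, y, z}
FIRST(B) = {w, x, y, z}
FIRST(D) = {w, y, z}
FIRST(S) = {w, z}
Therefore, FIRST(B) = {w, x, y, z}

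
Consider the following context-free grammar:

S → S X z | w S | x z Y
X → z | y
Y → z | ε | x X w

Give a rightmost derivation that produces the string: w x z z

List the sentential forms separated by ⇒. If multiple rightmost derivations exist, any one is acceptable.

S ⇒ w S ⇒ w x z Y ⇒ w x z z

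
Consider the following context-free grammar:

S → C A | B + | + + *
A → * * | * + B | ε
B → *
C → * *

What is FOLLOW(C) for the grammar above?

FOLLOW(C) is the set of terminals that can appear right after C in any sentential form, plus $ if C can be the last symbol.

We compute FOLLOW(C) using the standard algorithm.
FOLLOW(S) starts with {$}.
FIRST(A) = {*, ε}
FIRST(B) = {*}
FIRST(C) = {*}
FIRST(S) = {*, +}
FOLLOW(A) = {$}
FOLLOW(B) = {$, +}
FOLLOW(C) = {$, *}
FOLLOW(S) = {$}
Therefore, FOLLOW(C) = {$, *}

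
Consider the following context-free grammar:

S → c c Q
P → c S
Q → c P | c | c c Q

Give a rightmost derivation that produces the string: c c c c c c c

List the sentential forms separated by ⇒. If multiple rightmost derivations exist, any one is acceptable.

S ⇒ c c Q ⇒ c c c c Q ⇒ c c c c c c Q ⇒ c c c c c c c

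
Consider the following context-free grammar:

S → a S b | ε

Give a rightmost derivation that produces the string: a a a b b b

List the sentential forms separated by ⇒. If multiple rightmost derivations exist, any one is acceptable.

S ⇒ a S b ⇒ a a S b b ⇒ a a a S b b b ⇒ a a a b b b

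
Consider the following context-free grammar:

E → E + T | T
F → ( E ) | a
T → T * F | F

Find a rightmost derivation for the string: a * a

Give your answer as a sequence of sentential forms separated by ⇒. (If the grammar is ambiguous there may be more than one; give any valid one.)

E ⇒ T ⇒ T * F ⇒ T * a ⇒ F * a ⇒ a * a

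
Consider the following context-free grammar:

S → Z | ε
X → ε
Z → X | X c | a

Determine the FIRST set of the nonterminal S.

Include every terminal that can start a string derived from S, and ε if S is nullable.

We compute FIRST(S) using the standard algorithm.
FIRST(S) = {a, c, ε}
FIRST(X) = {ε}
FIRST(Z) = {a, c, ε}
Therefore, FIRST(S) = {a, c, ε}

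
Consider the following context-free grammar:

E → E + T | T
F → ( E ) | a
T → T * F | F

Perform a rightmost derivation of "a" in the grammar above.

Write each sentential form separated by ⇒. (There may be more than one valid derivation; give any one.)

E ⇒ T ⇒ F ⇒ a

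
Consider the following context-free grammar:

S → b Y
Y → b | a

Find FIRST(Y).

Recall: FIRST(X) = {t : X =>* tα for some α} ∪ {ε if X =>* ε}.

We compute FIRST(Y) using the standard algorithm.
FIRST(S) = {b}
FIRST(Y) = {a, b}
Therefore, FIRST(Y) = {a, b}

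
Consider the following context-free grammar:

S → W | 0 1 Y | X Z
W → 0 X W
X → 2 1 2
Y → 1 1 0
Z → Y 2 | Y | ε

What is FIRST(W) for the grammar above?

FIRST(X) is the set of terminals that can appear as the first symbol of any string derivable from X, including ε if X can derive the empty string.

We compute FIRST(W) using the standard algorithm.
FIRST(S) = {0, 2}
FIRST(W) = {0}
FIRST(X) = {2}
FIRST(Y) = {1}
FIRST(Z) = {1, ε}
Therefore, FIRST(W) = {0}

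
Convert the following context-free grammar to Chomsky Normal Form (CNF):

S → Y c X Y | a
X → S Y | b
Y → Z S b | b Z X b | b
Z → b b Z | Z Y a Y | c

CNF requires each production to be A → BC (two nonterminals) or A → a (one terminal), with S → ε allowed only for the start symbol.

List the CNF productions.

TC → c; S → a; X → b; TB → b; Y → b; TA → a; Z → c; S → Y X0; X0 → TC X1; X1 → X Y; X → S Y; Y → Z X2; X2 → S TB; Y → TB X3; X3 → Z X4; X4 → X TB; Z → TB X5; X5 → TB Z; Z → Z X6; X6 → Y X7; X7 → TA Y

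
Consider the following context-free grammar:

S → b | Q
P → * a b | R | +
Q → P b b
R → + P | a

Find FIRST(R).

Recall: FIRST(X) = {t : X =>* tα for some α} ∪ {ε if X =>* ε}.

We compute FIRST(R) using the standard algorithm.
FIRST(P) = {*, +, a}
FIRST(Q) = {*, +, a}
FIRST(R) = {+, a}
FIRST(S) = {*, +, a, b}
Therefore, FIRST(R) = {+, a}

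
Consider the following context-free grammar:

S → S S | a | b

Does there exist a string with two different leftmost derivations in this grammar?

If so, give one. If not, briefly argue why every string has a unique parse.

Yes - the string 'a b b b b' has two distinct leftmost derivations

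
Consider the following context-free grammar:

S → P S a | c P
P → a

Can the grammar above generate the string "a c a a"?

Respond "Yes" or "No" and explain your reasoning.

Yes - a valid derivation exists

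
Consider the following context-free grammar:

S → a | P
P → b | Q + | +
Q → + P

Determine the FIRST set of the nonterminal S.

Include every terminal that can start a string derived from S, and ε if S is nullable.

We compute FIRST(S) using the standard algorithm.
FIRST(P) = {+, b}
FIRST(Q) = {+}
FIRST(S) = {+, a, b}
Therefore, FIRST(S) = {+, a, b}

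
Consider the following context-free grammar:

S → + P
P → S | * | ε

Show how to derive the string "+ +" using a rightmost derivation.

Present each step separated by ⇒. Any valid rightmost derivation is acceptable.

S ⇒ + P ⇒ + S ⇒ + + P ⇒ + +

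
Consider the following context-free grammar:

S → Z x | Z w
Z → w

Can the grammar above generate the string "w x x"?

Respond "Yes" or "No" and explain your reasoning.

No - no valid derivation exists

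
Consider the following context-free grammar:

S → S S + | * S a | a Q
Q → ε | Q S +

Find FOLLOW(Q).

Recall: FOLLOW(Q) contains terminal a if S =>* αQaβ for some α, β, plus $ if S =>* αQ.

We compute FOLLOW(Q) using the standard algorithm.
FOLLOW(S) starts with {$}.
FIRST(Q) = {*, a, ε}
FIRST(S) = {*, a}
FOLLOW(Q) = {$, *, +, a}
FOLLOW(S) = {$, *, +, a}
Therefore, FOLLOW(Q) = {$, *, +, a}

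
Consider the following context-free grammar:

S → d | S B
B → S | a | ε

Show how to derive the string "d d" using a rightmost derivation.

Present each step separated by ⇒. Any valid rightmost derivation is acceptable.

S ⇒ S B ⇒ S S ⇒ S d ⇒ d d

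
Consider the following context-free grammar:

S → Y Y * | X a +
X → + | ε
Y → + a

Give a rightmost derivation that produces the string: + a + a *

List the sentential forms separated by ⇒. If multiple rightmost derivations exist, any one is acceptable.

S ⇒ Y Y * ⇒ Y + a * ⇒ + a + a *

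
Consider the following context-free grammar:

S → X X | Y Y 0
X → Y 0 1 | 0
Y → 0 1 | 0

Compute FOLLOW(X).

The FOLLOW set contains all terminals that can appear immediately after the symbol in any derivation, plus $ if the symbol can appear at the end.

We compute FOLLOW(X) using the standard algorithm.
FOLLOW(S) starts with {$}.
FIRST(S) = {0}
FIRST(X) = {0}
FIRST(Y) = {0}
FOLLOW(S) = {$}
FOLLOW(X) = {$, 0}
FOLLOW(Y) = {0}
Therefore, FOLLOW(X) = {$, 0}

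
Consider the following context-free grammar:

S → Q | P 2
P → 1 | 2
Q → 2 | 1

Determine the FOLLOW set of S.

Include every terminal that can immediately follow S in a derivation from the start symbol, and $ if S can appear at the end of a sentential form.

We compute FOLLOW(S) using the standard algorithm.
FOLLOW(S) starts with {$}.
FIRST(P) = {1, 2}
FIRST(Q) = {1, 2}
FIRST(S) = {1, 2}
FOLLOW(P) = {2}
FOLLOW(Q) = {$}
FOLLOW(S) = {$}
Therefore, FOLLOW(S) = {$}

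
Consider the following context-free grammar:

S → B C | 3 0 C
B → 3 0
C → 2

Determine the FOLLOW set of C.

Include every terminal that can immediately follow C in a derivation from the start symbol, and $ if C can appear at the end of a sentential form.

We compute FOLLOW(C) using the standard algorithm.
FOLLOW(S) starts with {$}.
FIRST(B) = {3}
FIRST(C) = {2}
FIRST(S) = {3}
FOLLOW(B) = {2}
FOLLOW(C) = {$}
FOLLOW(S) = {$}
Therefore, FOLLOW(C) = {$}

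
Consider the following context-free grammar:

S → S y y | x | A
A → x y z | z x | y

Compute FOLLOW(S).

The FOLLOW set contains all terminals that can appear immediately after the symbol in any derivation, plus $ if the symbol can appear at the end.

We compute FOLLOW(S) using the standard algorithm.
FOLLOW(S) starts with {$}.
FIRST(A) = {x, y, z}
FIRST(S) = {x, y, z}
FOLLOW(A) = {$, y}
FOLLOW(S) = {$, y}
Therefore, FOLLOW(S) = {$, y}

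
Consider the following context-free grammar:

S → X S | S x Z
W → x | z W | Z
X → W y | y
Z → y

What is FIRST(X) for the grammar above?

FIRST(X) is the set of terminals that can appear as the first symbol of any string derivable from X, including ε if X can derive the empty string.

We compute FIRST(X) using the standard algorithm.
FIRST(S) = {x, y, z}
FIRST(W) = {x, y, z}
FIRST(X) = {x, y, z}
FIRST(Z) = {y}
Therefore, FIRST(X) = {x, y, z}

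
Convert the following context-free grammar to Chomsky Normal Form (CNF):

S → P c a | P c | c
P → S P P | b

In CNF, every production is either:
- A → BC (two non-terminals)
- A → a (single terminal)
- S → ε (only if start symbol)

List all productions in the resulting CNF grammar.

TC → c; TA → a; S → c; P → b; S → P X0; X0 → TC TA; S → P TC; P → S X1; X1 → P P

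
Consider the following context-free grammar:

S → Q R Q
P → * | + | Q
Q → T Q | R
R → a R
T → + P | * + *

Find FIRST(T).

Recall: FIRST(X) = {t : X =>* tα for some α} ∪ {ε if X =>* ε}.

We compute FIRST(T) using the standard algorithm.
FIRST(P) = {*, +, a}
FIRST(Q) = {*, +, a}
FIRST(R) = {a}
FIRST(S) = {*, +, a}
FIRST(T) = {*, +}
Therefore, FIRST(T) = {*, +}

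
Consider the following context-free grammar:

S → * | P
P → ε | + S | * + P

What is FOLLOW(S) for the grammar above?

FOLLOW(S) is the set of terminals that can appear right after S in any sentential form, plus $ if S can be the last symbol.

We compute FOLLOW(S) using the standard algorithm.
FOLLOW(S) starts with {$}.
FIRST(P) = {*, +, ε}
FIRST(S) = {*, +, ε}
FOLLOW(P) = {$}
FOLLOW(S) = {$}
Therefore, FOLLOW(S) = {$}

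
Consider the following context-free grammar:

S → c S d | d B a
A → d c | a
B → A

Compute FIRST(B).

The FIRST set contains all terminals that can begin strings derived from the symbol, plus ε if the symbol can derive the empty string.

We compute FIRST(B) using the standard algorithm.
FIRST(A) = {a, d}
FIRST(B) = {a, d}
FIRST(S) = {c, d}
Therefore, FIRST(B) = {a, d}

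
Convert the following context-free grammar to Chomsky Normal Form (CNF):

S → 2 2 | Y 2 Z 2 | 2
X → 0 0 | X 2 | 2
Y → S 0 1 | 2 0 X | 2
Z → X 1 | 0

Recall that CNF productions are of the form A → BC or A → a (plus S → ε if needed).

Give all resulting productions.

T2 → 2; S → 2; T0 → 0; X → 2; T1 → 1; Y → 2; Z → 0; S → T2 T2; S → Y X0; X0 → T2 X1; X1 → Z T2; X → T0 T0; X → X T2; Y → S X2; X2 → T0 T1; Y → T2 X3; X3 → T0 X; Z → X T1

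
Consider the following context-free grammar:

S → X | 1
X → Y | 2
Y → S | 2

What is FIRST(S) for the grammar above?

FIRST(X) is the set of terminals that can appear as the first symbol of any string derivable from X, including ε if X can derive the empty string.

We compute FIRST(S) using the standard algorithm.
FIRST(S) = {1, 2}
FIRST(X) = {1, 2}
FIRST(Y) = {1, 2}
Therefore, FIRST(S) = {1, 2}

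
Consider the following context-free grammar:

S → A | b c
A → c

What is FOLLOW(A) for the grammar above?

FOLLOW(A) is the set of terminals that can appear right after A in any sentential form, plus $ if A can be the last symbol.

We compute FOLLOW(A) using the standard algorithm.
FOLLOW(S) starts with {$}.
FIRST(A) = {c}
FIRST(S) = {b, c}
FOLLOW(A) = {$}
FOLLOW(S) = {$}
Therefore, FOLLOW(A) = {$}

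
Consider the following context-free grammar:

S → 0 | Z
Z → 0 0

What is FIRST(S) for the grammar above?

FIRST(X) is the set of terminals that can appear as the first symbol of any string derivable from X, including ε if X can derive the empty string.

We compute FIRST(S) using the standard algorithm.
FIRST(S) = {0}
FIRST(Z) = {0}
Therefore, FIRST(S) = {0}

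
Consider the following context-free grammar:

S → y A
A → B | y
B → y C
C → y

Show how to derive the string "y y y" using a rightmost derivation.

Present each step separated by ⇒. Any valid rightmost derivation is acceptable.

S ⇒ y A ⇒ y B ⇒ y y C ⇒ y y y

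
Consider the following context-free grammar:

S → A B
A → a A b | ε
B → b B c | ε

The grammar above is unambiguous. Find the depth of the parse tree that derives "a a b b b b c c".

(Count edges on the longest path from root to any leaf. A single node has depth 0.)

4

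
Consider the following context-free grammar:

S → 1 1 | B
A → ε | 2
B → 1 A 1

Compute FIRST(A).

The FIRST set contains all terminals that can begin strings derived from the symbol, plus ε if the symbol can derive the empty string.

We compute FIRST(A) using the standard algorithm.
FIRST(A) = {2, ε}
FIRST(B) = {1}
FIRST(S) = {1}
Therefore, FIRST(A) = {2, ε}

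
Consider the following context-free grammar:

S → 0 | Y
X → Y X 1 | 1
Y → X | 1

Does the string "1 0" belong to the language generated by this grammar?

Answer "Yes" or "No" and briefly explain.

No - no valid derivation exists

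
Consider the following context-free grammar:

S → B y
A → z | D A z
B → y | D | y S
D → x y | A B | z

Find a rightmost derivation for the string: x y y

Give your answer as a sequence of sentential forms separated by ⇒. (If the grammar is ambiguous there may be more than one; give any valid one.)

S ⇒ B y ⇒ D y ⇒ x y y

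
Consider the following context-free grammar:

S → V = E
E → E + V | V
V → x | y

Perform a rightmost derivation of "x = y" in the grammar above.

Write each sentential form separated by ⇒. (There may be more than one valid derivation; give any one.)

S ⇒ V = E ⇒ V = V ⇒ V = y ⇒ x = y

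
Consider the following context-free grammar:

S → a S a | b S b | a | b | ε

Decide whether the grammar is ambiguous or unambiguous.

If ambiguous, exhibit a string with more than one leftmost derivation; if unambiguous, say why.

Unambiguous - every string in the language has a unique leftmost derivation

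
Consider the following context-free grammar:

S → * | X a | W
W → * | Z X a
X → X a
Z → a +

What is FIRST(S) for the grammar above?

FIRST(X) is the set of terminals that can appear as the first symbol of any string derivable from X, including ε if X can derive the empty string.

We compute FIRST(S) using the standard algorithm.
FIRST(S) = {*, a}
FIRST(W) = {*, a}
FIRST(X) = {}
FIRST(Z) = {a}
Therefore, FIRST(S) = {*, a}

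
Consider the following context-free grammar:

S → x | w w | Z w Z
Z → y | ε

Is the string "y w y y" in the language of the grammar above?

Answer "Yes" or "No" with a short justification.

No - no valid derivation exists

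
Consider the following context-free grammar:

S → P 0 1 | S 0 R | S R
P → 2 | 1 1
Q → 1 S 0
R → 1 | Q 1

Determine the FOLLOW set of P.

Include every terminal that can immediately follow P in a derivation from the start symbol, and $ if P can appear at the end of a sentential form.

We compute FOLLOW(P) using the standard algorithm.
FOLLOW(S) starts with {$}.
FIRST(P) = {1, 2}
FIRST(Q) = {1}
FIRST(R) = {1}
FIRST(S) = {1, 2}
FOLLOW(P) = {0}
FOLLOW(Q) = {1}
FOLLOW(R) = {$, 0, 1}
FOLLOW(S) = {$, 0, 1}
Therefore, FOLLOW(P) = {0}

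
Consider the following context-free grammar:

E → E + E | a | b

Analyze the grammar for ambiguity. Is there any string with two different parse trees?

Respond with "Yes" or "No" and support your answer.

Yes - the string 'a + b + a + a + a' has two distinct parse trees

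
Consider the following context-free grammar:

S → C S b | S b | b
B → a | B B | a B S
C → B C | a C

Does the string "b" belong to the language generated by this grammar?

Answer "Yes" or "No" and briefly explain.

Yes - a valid derivation exists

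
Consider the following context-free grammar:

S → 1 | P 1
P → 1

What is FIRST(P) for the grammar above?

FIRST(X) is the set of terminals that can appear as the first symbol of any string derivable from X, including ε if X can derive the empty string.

We compute FIRST(P) using the standard algorithm.
FIRST(P) = {1}
FIRST(S) = {1}
Therefore, FIRST(P) = {1}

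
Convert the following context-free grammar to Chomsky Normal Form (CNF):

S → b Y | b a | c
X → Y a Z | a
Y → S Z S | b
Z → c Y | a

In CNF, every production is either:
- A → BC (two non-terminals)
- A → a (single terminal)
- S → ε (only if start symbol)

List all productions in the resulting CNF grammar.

TB → b; TA → a; S → c; X → a; Y → b; TC → c; Z → a; S → TB Y; S → TB TA; X → Y X0; X0 → TA Z; Y → S X1; X1 → Z S; Z → TC Y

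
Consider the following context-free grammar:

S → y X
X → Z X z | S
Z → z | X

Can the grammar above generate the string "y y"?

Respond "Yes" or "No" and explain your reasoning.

No - no valid derivation exists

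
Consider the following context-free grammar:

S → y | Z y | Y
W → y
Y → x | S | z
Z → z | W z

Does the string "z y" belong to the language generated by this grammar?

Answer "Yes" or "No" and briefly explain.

Yes - a valid derivation exists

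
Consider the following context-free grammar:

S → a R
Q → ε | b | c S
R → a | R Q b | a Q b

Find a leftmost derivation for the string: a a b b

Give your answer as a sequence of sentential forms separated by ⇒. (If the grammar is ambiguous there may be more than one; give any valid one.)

S ⇒ a R ⇒ a a Q b ⇒ a a b b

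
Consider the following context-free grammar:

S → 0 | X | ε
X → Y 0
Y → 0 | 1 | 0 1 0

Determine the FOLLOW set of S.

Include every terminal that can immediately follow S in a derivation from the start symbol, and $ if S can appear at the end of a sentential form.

We compute FOLLOW(S) using the standard algorithm.
FOLLOW(S) starts with {$}.
FIRST(S) = {0, 1, ε}
FIRST(X) = {0, 1}
FIRST(Y) = {0, 1}
FOLLOW(S) = {$}
FOLLOW(X) = {$}
FOLLOW(Y) = {0}
Therefore, FOLLOW(S) = {$}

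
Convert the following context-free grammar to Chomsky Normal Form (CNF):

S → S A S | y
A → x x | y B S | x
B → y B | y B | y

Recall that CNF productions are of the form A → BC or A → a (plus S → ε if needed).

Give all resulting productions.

S → y; TX → x; TY → y; A → x; B → y; S → S X0; X0 → A S; A → TX TX; A → TY X1; X1 → B S; B → TY B; B → TY B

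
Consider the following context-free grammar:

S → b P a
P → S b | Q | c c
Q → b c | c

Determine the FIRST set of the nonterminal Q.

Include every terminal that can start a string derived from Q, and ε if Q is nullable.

We compute FIRST(Q) using the standard algorithm.
FIRST(P) = {b, c}
FIRST(Q) = {b, c}
FIRST(S) = {b}
Therefore, FIRST(Q) = {b, c}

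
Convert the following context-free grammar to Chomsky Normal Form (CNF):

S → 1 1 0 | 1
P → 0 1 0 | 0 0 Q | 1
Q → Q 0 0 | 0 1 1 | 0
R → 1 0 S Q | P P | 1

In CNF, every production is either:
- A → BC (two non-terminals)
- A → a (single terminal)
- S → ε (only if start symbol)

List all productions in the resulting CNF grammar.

T1 → 1; T0 → 0; S → 1; P → 1; Q → 0; R → 1; S → T1 X0; X0 → T1 T0; P → T0 X1; X1 → T1 T0; P → T0 X2; X2 → T0 Q; Q → Q X3; X3 → T0 T0; Q → T0 X4; X4 → T1 T1; R → T1 X5; X5 → T0 X6; X6 → S Q; R → P P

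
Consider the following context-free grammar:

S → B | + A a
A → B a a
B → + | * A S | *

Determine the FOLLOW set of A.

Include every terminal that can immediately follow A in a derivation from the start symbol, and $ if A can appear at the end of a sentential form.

We compute FOLLOW(A) using the standard algorithm.
FOLLOW(S) starts with {$}.
FIRST(A) = {*, +}
FIRST(B) = {*, +}
FIRST(S) = {*, +}
FOLLOW(A) = {*, +, a}
FOLLOW(B) = {$, a}
FOLLOW(S) = {$, a}
Therefore, FOLLOW(A) = {*, +, a}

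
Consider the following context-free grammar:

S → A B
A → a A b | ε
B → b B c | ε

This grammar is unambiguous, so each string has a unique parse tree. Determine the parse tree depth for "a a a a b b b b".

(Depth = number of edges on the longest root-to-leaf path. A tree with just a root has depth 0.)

6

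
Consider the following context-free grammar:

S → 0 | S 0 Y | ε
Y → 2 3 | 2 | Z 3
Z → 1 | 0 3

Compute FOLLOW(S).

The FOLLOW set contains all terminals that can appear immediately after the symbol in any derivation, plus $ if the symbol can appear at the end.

We compute FOLLOW(S) using the standard algorithm.
FOLLOW(S) starts with {$}.
FIRST(S) = {0, ε}
FIRST(Y) = {0, 1, 2}
FIRST(Z) = {0, 1}
FOLLOW(S) = {$, 0}
FOLLOW(Y) = {$, 0}
FOLLOW(Z) = {3}
Therefore, FOLLOW(S) = {$, 0}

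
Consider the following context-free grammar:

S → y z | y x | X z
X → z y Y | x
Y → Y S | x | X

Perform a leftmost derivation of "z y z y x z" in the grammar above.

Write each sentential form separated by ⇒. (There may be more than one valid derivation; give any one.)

S ⇒ X z ⇒ z y Y z ⇒ z y X z ⇒ z y z y Y z ⇒ z y z y x z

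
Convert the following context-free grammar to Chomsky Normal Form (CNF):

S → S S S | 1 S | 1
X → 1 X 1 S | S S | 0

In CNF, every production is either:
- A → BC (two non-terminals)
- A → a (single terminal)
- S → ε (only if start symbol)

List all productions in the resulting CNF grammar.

T1 → 1; S → 1; X → 0; S → S X0; X0 → S S; S → T1 S; X → T1 X1; X1 → X X2; X2 → T1 S; X → S S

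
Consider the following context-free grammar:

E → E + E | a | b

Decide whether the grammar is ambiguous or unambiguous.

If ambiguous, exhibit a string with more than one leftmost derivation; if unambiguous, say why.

Ambiguous - the string 'a + a + a + b' has two distinct leftmost derivations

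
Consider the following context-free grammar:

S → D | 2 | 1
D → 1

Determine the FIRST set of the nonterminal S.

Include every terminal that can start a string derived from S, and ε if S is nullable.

We compute FIRST(S) using the standard algorithm.
FIRST(D) = {1}
FIRST(S) = {1, 2}
Therefore, FIRST(S) = {1, 2}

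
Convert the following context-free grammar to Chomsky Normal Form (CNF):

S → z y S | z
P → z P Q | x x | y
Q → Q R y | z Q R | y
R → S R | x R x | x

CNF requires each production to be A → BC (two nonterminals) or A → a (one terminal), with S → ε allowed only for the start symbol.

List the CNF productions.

TZ → z; TY → y; S → z; TX → x; P → y; Q → y; R → x; S → TZ X0; X0 → TY S; P → TZ X1; X1 → P Q; P → TX TX; Q → Q X2; X2 → R TY; Q → TZ X3; X3 → Q R; R → S R; R → TX X4; X4 → R TX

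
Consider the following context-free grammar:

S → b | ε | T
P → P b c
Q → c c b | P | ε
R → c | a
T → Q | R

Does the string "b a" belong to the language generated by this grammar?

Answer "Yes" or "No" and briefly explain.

No - no valid derivation exists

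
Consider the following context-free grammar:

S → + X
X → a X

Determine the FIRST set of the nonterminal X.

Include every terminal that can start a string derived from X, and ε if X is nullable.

We compute FIRST(X) using the standard algorithm.
FIRST(S) = {+}
FIRST(X) = {a}
Therefore, FIRST(X) = {a}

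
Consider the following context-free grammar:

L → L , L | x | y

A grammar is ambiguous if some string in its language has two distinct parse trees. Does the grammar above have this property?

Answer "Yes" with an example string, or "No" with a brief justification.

Yes - the string 'y , x , y , x , y' has two distinct parse trees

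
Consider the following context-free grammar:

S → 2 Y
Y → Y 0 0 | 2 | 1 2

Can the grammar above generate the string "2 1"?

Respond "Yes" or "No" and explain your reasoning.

No - no valid derivation exists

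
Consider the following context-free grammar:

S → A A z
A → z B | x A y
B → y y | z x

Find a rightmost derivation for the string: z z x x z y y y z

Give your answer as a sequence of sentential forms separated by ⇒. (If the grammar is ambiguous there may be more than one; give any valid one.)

S ⇒ A A z ⇒ A x A y z ⇒ A x z B y z ⇒ A x z y y y z ⇒ z B x z y y y z ⇒ z z x x z y y y z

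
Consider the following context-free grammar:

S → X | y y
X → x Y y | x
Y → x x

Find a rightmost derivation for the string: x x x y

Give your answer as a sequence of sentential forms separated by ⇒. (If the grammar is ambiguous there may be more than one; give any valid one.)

S ⇒ X ⇒ x Y y ⇒ x x x y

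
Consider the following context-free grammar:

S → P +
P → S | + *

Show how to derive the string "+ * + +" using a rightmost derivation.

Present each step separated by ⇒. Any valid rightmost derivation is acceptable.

S ⇒ P + ⇒ S + ⇒ P + + ⇒ + * + +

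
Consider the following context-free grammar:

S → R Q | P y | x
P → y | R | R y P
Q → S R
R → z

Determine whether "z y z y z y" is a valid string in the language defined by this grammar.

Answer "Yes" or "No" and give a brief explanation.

Yes - a valid derivation exists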